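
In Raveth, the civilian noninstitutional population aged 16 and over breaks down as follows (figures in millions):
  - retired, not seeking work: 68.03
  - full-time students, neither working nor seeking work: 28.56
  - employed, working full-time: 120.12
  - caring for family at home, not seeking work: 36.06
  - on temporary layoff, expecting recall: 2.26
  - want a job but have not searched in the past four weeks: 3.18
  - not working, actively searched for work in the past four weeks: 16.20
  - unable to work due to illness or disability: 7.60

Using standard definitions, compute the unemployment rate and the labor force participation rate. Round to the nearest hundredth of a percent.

Unemployment rate ≈ 13.32%; labor force participation rate ≈ 49.14%.

Employed = 120.12 million.
Unemployed = 2.26 + 16.20 = 18.46 million (jobless and actively searching, or on temporary layoff).
Labor force = 120.12 + 18.46 = 138.58 million.
Not in labor force = 68.03 + 28.56 + 36.06 + 3.18 + 7.60 = 143.43 million (those not working and not actively searching are outside the labor force — including those who want a job but have given up searching).
Civilian working-age population = 138.58 + 143.43 = 282.01 million.
Unemployment rate = 18.46 / 138.58 = 13.32%.
Labor force participation rate = 138.58 / 282.01 = 49.14%.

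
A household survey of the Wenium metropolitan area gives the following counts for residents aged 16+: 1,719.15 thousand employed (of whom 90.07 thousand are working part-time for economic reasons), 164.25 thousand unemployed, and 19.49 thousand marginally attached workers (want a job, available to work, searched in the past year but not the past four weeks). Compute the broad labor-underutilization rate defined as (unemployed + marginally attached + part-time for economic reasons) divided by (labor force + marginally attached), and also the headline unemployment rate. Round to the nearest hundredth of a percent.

Labor force = 1,719.15 + 164.25 = 1,883.40 thousand.
Numerator = 164.25 + 19.49 + 90.07 = 273.81 thousand.
Denominator = 1,883.40 + 19.49 = 1,902.89 thousand.
Broad rate = 273.81 / 1,902.89 = 14.39%.
Headline unemployment rate = 164.25 / 1,883.40 = 8.72%.

Broad underutilization rate ≈ 14.39%; headline unemployment rate ≈ 8.72%.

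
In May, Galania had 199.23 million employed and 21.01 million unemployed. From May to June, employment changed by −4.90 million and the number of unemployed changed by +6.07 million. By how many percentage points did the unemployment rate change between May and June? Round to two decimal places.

May: labor force = 199.23 + 21.01 = 220.24; u = 21.01/220.24 = 9.54%.
June: labor force = 194.33 + 27.08 = 221.41; u = 27.08/221.41 = 12.23%.
Change = 12.23% − 9.54% = +2.69 pp.

The unemployment rate changed by +2.69 percentage points.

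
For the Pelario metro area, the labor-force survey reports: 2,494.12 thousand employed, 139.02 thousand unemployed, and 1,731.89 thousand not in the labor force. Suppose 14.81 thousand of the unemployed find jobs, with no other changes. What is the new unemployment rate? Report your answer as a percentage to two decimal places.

Initially, labor force = 2,494.12 + 139.02 = 2,633.14 thousand, so u = 139.02/2,633.14 = 5.28%.
After the change, unemployed falls and employed rises by 14.81; labor force unchanged → E = 2,508.93, U = 124.21, labor force = 2,633.14 thousand.
New unemployment rate = 124.21 / 2,633.14 = 4.72%.

New unemployment rate ≈ 4.72%.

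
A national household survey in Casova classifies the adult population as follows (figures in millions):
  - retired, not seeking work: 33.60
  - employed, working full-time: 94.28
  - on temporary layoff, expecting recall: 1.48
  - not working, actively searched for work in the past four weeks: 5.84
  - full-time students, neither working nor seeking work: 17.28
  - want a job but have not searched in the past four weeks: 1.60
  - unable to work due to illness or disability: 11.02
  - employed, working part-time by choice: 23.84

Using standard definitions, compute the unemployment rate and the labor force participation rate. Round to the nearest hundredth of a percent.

Unemployment rate ≈ 5.84%; labor force participation rate ≈ 66.39%.

Employed = 94.28 + 23.84 = 118.12 million.
Unemployed = 1.48 + 5.84 = 7.32 million (jobless and actively searching, or on temporary layoff).
Labor force = 118.12 + 7.32 = 125.44 million.
Not in labor force = 33.60 + 17.28 + 1.60 + 11.02 = 63.50 million (those not working and not actively searching are outside the labor force — including those who want a job but have given up searching).
Civilian working-age population = 125.44 + 63.50 = 188.94 million.
Unemployment rate = 7.32 / 125.44 = 5.84%.
Labor force participation rate = 125.44 / 188.94 = 66.39%.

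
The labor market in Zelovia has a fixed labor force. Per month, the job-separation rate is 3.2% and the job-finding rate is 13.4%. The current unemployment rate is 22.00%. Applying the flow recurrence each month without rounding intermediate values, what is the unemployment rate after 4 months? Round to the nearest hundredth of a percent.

With a fixed labor force, u_{t+1} = u_t + s·(1−u_t) − f·u_t = u_t·(1−s−f) + s.
Here 1−s−f = 0.834 and s = 0.032.
u_1 = 0.220000 × 0.834 + 0.032 = 0.215480.
u_2 = 0.215480 × 0.834 + 0.032 = 0.211710.
u_3 = 0.211710 × 0.834 + 0.032 = 0.208566.
u_4 = 0.208566 × 0.834 + 0.032 = 0.205944.

Unemployment rate after four months ≈ 20.59%.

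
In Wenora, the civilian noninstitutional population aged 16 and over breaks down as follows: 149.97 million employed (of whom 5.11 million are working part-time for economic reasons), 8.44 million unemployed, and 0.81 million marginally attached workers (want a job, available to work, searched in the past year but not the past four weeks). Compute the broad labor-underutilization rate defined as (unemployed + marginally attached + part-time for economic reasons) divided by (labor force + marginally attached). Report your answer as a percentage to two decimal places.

Broad underutilization rate ≈ 9.02%.

Labor force = 149.97 + 8.44 = 158.41 million.
Numerator = 8.44 + 0.81 + 5.11 = 14.36 million.
Denominator = 158.41 + 0.81 = 159.22 million.
Broad rate = 14.36 / 159.22 = 9.02%.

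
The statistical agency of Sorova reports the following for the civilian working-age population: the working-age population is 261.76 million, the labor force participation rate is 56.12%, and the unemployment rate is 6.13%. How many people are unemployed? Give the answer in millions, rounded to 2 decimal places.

Labor force = 0.5612 × 261.76 = 146.90 million.
Unemployed = 0.0613 × 146.90 ≈ 9.00 million.

About 9.00 million are unemployed.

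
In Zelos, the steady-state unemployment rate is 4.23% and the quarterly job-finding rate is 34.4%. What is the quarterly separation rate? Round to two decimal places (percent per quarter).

From u* = s/(s+f): s = u·f/(1−u).
s = 0.0423 × 34.4 / (1 − 0.0423) = 1.4551 / 0.9577 ≈ 1.52% per quarter.

Separation rate ≈ 1.52% per quarter.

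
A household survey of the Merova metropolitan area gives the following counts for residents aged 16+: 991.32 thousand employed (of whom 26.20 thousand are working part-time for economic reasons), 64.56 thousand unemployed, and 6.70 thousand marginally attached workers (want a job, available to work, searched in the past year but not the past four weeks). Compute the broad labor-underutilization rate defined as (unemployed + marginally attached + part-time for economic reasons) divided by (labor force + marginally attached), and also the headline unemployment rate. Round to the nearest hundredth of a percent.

Labor force = 991.32 + 64.56 = 1,055.88 thousand.
Numerator = 64.56 + 6.70 + 26.20 = 97.46 thousand.
Denominator = 1,055.88 + 6.70 = 1,062.58 thousand.
Broad rate = 97.46 / 1,062.58 = 9.17%.
Headline unemployment rate = 64.56 / 1,055.88 = 6.11%.

Broad underutilization rate ≈ 9.17%; headline unemployment rate ≈ 6.11%.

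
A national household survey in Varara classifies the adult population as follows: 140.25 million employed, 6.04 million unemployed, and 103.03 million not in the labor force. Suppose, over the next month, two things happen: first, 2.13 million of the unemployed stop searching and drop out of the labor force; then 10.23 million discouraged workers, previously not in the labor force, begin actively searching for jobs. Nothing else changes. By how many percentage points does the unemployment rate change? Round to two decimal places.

The unemployment rate changes by +5.03 percentage points.

Initially, labor force = 140.25 + 6.04 = 146.29 million, so u = 6.04/146.29 = 4.13%.
After the first change, unemployed and labor force both fall by 2.13 → E = 140.25, U = 3.91, labor force = 144.16 million.
After the second change, unemployed and labor force both rise by 10.23 → E = 140.25, U = 14.14, labor force = 154.39 million.
New unemployment rate = 14.14 / 154.39 = 9.16%.
Change = 9.16% − 4.13% = +5.03 percentage points.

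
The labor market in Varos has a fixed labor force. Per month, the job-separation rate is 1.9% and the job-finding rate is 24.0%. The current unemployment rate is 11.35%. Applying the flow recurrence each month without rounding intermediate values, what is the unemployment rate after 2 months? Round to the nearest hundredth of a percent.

With a fixed labor force, u_{t+1} = u_t + s·(1−u_t) − f·u_t = u_t·(1−s−f) + s.
Here 1−s−f = 0.741 and s = 0.019.
u_1 = 0.113500 × 0.741 + 0.019 = 0.103104.
u_2 = 0.103104 × 0.741 + 0.019 = 0.095400.

Unemployment rate after two months ≈ 9.54%.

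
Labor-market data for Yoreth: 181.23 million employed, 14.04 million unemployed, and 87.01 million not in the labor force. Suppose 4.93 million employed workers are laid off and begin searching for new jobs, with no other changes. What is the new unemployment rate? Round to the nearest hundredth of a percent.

Initially, labor force = 181.23 + 14.04 = 195.27 million, so u = 14.04/195.27 = 7.19%.
After the change, employed falls and unemployed rises by 4.93; labor force unchanged → E = 176.30, U = 18.97, labor force = 195.27 million.
New unemployment rate = 18.97 / 195.27 = 9.71%.

New unemployment rate ≈ 9.71%.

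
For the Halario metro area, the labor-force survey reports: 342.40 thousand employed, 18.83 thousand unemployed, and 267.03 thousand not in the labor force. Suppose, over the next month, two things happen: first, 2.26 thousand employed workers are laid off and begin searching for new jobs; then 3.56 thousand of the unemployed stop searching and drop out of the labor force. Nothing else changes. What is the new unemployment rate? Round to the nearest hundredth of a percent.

Initially, labor force = 342.40 + 18.83 = 361.23 thousand, so u = 18.83/361.23 = 5.21%.
After the first change, employed falls and unemployed rises by 2.26; labor force unchanged → E = 340.14, U = 21.09, labor force = 361.23 thousand.
After the second change, unemployed and labor force both fall by 3.56 → E = 340.14, U = 17.53, labor force = 357.67 thousand.
New unemployment rate = 17.53 / 357.67 = 4.90%.

New unemployment rate ≈ 4.90%.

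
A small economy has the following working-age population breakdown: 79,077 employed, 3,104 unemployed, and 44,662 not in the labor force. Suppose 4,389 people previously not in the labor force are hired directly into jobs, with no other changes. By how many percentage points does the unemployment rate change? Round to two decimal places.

The unemployment rate changes by −0.19 percentage points.

Initially, labor force = 79,077 + 3,104 = 82,181, so u = 3,104/82,181 = 3.78%.
After the change, employed and labor force both rise by 4,389; unemployed unchanged → E = 83,466, U = 3,104, labor force = 86,570.
New unemployment rate = 3,104 / 86,570 = 3.59%.
Change = 3.59% − 3.78% = −0.19 percentage points.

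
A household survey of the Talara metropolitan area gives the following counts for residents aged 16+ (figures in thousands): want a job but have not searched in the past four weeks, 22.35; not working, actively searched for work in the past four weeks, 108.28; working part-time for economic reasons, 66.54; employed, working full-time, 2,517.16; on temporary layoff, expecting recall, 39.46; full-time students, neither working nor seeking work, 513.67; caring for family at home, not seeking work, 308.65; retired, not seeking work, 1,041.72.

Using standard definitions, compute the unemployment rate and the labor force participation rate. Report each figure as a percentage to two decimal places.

Unemployment rate ≈ 5.41%; labor force participation rate ≈ 59.15%.

Employed = 66.54 + 2,517.16 = 2,583.70 thousand (anyone who worked, including part-time for economic reasons, counts as employed).
Unemployed = 108.28 + 39.46 = 147.74 thousand (jobless and actively searching, or on temporary layoff).
Labor force = 2,583.70 + 147.74 = 2,731.44 thousand.
Not in labor force = 22.35 + 513.67 + 308.65 + 1,041.72 = 1,886.39 thousand (those not working and not actively searching are outside the labor force — including those who want a job but have given up searching).
Civilian working-age population = 2,731.44 + 1,886.39 = 4,617.83 thousand.
Unemployment rate = 147.74 / 2,731.44 = 5.41%.
Labor force participation rate = 2,731.44 / 4,617.83 = 59.15%.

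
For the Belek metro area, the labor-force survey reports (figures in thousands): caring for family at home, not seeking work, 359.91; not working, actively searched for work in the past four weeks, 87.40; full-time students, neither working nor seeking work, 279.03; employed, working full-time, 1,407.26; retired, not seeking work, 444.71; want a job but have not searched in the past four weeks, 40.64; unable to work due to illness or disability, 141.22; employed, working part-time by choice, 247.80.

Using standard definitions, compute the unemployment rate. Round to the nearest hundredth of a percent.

Employed = 1,407.26 + 247.80 = 1,655.06 thousand.
Unemployed = 87.40 thousand.
Labor force = 1,655.06 + 87.40 = 1,742.46 thousand.
Unemployment rate = 87.40 / 1,742.46 = 5.02%.

Unemployment rate ≈ 5.02%.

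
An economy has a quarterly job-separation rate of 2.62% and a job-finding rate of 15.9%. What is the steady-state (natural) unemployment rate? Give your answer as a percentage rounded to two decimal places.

Steady-state unemployment rate ≈ 14.15%.

At steady state the flows balance: s·E = f·U, so U/(E+U) = s/(s+f).
u* = 2.62 / (2.62 + 15.9) = 2.62 / 18.52 = 14.15%.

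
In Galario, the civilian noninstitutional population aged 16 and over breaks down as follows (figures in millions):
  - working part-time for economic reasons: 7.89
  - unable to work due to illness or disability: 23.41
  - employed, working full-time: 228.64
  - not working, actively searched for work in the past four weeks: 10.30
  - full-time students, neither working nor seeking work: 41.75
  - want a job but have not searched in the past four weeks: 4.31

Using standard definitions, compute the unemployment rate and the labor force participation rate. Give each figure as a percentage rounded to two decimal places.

Employed = 7.89 + 228.64 = 236.53 million (anyone who worked, including part-time for economic reasons, counts as employed).
Unemployed = 10.30 million.
Labor force = 236.53 + 10.30 = 246.83 million.
Not in labor force = 23.41 + 41.75 + 4.31 = 69.47 million (those not working and not actively searching are outside the labor force — including those who want a job but have given up searching).
Civilian working-age population = 246.83 + 69.47 = 316.30 million.
Unemployment rate = 10.30 / 246.83 = 4.17%.
Labor force participation rate = 246.83 / 316.30 = 78.04%.

Unemployment rate ≈ 4.17%; labor force participation rate ≈ 78.04%.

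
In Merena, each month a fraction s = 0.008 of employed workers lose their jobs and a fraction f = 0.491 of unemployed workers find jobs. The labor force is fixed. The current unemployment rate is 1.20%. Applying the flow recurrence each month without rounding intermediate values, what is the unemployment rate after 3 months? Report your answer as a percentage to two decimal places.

Unemployment rate after three months ≈ 1.55%.

With a fixed labor force, u_{t+1} = u_t + s·(1−u_t) − f·u_t = u_t·(1−s−f) + s.
Here 1−s−f = 0.501 and s = 0.008.
u_1 = 0.012000 × 0.501 + 0.008 = 0.014012.
u_2 = 0.014012 × 0.501 + 0.008 = 0.015020.
u_3 = 0.015020 × 0.501 + 0.008 = 0.015525.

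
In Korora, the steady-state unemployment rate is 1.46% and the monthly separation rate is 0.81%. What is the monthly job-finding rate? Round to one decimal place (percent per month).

Job-finding rate ≈ 54.7% per month.

From u* = s/(s+f): f = s·(1−u)/u.
f = 0.81 × (1 − 0.0146) / 0.0146 = 0.7982 / 0.0146 ≈ 54.7% per month.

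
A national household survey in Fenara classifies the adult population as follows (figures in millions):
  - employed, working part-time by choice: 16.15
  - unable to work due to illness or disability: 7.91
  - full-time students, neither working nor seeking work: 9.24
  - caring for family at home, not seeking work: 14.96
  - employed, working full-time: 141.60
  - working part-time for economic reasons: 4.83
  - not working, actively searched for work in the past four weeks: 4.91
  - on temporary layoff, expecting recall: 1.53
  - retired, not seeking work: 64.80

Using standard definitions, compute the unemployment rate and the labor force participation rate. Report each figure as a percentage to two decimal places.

Unemployment rate ≈ 3.81%; labor force participation rate ≈ 63.56%.

Employed = 16.15 + 141.60 + 4.83 = 162.58 million (anyone who worked, including part-time for economic reasons, counts as employed).
Unemployed = 4.91 + 1.53 = 6.44 million (jobless and actively searching, or on temporary layoff).
Labor force = 162.58 + 6.44 = 169.02 million.
Not in labor force = 7.91 + 9.24 + 14.96 + 64.80 = 96.91 million (those not working and not actively searching are outside the labor force).
Civilian working-age population = 169.02 + 96.91 = 265.93 million.
Unemployment rate = 6.44 / 169.02 = 3.81%.
Labor force participation rate = 169.02 / 265.93 = 63.56%.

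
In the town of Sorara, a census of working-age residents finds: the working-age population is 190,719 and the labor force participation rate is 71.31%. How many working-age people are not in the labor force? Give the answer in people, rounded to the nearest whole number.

About 54,717 are not in the labor force.

Share not in the labor force = 1 − 0.7131 = 0.2869.
Not in labor force = 0.2869 × 190,719 ≈ 54,717.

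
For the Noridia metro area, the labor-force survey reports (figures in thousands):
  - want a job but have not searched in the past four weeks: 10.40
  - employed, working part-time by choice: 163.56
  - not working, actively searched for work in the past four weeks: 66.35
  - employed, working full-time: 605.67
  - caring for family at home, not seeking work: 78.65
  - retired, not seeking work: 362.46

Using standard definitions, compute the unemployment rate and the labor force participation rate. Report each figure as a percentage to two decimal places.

Unemployment rate ≈ 7.94%; labor force participation rate ≈ 64.92%.

Employed = 163.56 + 605.67 = 769.23 thousand.
Unemployed = 66.35 thousand.
Labor force = 769.23 + 66.35 = 835.58 thousand.
Not in labor force = 10.40 + 78.65 + 362.46 = 451.51 thousand (those not working and not actively searching are outside the labor force — including those who want a job but have given up searching).
Civilian working-age population = 835.58 + 451.51 = 1,287.09 thousand.
Unemployment rate = 66.35 / 835.58 = 7.94%.
Labor force participation rate = 835.58 / 1,287.09 = 64.92%.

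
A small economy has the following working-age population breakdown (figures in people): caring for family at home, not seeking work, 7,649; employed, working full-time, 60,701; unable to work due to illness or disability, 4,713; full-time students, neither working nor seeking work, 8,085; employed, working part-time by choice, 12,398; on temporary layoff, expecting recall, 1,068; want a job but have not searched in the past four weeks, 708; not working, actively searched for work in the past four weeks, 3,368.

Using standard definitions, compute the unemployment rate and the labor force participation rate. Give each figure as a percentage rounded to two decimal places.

Unemployment rate ≈ 5.72%; labor force participation rate ≈ 78.56%.

Employed = 60,701 + 12,398 = 73,099.
Unemployed = 1,068 + 3,368 = 4,436 (jobless and actively searching, or on temporary layoff).
Labor force = 73,099 + 4,436 = 77,535.
Not in labor force = 7,649 + 4,713 + 8,085 + 708 = 21,155 (those not working and not actively searching are outside the labor force — including those who want a job but have given up searching).
Civilian working-age population = 77,535 + 21,155 = 98,690.
Unemployment rate = 4,436 / 77,535 = 5.72%.
Labor force participation rate = 77,535 / 98,690 = 78.56%.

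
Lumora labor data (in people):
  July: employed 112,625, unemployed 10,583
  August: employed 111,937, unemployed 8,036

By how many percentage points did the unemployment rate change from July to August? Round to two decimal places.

The unemployment rate changed by −1.89 percentage points.

July: labor force = 112,625 + 10,583 = 123,208; u = 10,583/123,208 = 8.59%.
August: labor force = 111,937 + 8,036 = 119,973; u = 8,036/119,973 = 6.70%.
Change = 6.70% − 8.59% = −1.89 pp.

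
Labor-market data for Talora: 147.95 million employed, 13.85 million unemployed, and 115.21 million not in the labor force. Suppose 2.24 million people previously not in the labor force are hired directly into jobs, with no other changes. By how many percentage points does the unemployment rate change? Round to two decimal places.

The unemployment rate changes by −0.12 percentage points.

Initially, labor force = 147.95 + 13.85 = 161.80 million, so u = 13.85/161.80 = 8.56%.
After the change, employed and labor force both rise by 2.24; unemployed unchanged → E = 150.19, U = 13.85, labor force = 164.04 million.
New unemployment rate = 13.85 / 164.04 = 8.44%.
Change = 8.44% − 8.56% = −0.12 percentage points.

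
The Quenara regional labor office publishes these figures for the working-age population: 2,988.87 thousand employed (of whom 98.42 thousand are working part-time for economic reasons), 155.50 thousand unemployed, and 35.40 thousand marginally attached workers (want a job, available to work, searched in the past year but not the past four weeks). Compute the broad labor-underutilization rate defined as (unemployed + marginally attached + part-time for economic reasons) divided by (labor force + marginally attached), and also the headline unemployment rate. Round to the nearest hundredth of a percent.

Broad underutilization rate ≈ 9.10%; headline unemployment rate ≈ 4.95%.

Labor force = 2,988.87 + 155.50 = 3,144.37 thousand.
Numerator = 155.50 + 35.40 + 98.42 = 289.32 thousand.
Denominator = 3,144.37 + 35.40 = 3,179.77 thousand.
Broad rate = 289.32 / 3,179.77 = 9.10%.
Headline unemployment rate = 155.50 / 3,144.37 = 4.95%.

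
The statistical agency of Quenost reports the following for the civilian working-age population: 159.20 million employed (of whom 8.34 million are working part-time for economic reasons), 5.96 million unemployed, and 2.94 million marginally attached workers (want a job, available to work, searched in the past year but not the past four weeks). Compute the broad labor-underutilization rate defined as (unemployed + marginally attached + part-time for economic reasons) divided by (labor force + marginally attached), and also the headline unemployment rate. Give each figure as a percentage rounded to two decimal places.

Labor force = 159.20 + 5.96 = 165.16 million.
Numerator = 5.96 + 2.94 + 8.34 = 17.24 million.
Denominator = 165.16 + 2.94 = 168.10 million.
Broad rate = 17.24 / 168.10 = 10.26%.
Headline unemployment rate = 5.96 / 165.16 = 3.61%.

Broad underutilization rate ≈ 10.26%; headline unemployment rate ≈ 3.61%.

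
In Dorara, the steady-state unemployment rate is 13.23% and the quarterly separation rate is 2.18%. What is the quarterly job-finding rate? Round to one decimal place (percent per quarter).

Job-finding rate ≈ 14.3% per quarter.

From u* = s/(s+f): f = s·(1−u)/u.
f = 2.18 × (1 − 0.1323) / 0.1323 = 1.8916 / 0.1323 ≈ 14.3% per quarter.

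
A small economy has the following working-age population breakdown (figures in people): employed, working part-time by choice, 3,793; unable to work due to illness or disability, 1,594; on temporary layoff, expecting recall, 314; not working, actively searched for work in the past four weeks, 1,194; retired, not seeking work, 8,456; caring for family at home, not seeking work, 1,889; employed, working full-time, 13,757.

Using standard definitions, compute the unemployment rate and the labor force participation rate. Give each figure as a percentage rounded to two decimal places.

Unemployment rate ≈ 7.91%; labor force participation rate ≈ 61.48%.

Employed = 3,793 + 13,757 = 17,550.
Unemployed = 314 + 1,194 = 1,508 (jobless and actively searching, or on temporary layoff).
Labor force = 17,550 + 1,508 = 19,058.
Not in labor force = 1,594 + 8,456 + 1,889 = 11,939 (those not working and not actively searching are outside the labor force).
Civilian working-age population = 19,058 + 11,939 = 30,997.
Unemployment rate = 1,508 / 19,058 = 7.91%.
Labor force participation rate = 19,058 / 30,997 = 61.48%.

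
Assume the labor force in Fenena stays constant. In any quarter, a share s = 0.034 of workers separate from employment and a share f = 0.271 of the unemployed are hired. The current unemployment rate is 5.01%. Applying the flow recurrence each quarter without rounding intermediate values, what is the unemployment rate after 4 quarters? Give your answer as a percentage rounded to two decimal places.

Unemployment rate after four quarters ≈ 9.72%.

With a fixed labor force, u_{t+1} = u_t + s·(1−u_t) − f·u_t = u_t·(1−s−f) + s.
Here 1−s−f = 0.695 and s = 0.034.
u_1 = 0.050100 × 0.695 + 0.034 = 0.068820.
u_2 = 0.068820 × 0.695 + 0.034 = 0.081830.
u_3 = 0.081830 × 0.695 + 0.034 = 0.090872.
u_4 = 0.090872 × 0.695 + 0.034 = 0.097156.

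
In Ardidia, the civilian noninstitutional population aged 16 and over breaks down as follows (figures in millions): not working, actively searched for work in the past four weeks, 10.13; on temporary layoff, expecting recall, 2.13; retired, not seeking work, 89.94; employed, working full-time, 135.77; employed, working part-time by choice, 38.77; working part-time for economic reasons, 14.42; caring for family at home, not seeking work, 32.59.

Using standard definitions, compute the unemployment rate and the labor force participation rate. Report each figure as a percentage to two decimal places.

Unemployment rate ≈ 6.09%; labor force participation rate ≈ 62.15%.

Employed = 135.77 + 38.77 + 14.42 = 188.96 million (anyone who worked, including part-time for economic reasons, counts as employed).
Unemployed = 10.13 + 2.13 = 12.26 million (jobless and actively searching, or on temporary layoff).
Labor force = 188.96 + 12.26 = 201.22 million.
Not in labor force = 89.94 + 32.59 = 122.53 million (those not working and not actively searching are outside the labor force).
Civilian working-age population = 201.22 + 122.53 = 323.75 million.
Unemployment rate = 12.26 / 201.22 = 6.09%.
Labor force participation rate = 201.22 / 323.75 = 62.15%.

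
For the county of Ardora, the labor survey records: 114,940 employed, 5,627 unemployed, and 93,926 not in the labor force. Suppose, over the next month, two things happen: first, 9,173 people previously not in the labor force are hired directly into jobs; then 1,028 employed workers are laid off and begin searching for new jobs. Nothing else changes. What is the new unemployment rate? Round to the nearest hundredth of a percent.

New unemployment rate ≈ 5.13%.

Initially, labor force = 114,940 + 5,627 = 120,567, so u = 5,627/120,567 = 4.67%.
After the first change, employed and labor force both rise by 9,173; unemployed unchanged → E = 124,113, U = 5,627, labor force = 129,740.
After the second change, employed falls and unemployed rises by 1,028; labor force unchanged → E = 123,085, U = 6,655, labor force = 129,740.
New unemployment rate = 6,655 / 129,740 = 5.13%.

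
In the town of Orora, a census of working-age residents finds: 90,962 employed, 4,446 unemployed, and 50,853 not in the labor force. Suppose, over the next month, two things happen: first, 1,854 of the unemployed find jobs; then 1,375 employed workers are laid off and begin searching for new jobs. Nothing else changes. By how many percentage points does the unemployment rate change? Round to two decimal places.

Initially, labor force = 90,962 + 4,446 = 95,408, so u = 4,446/95,408 = 4.66%.
After the first change, unemployed falls and employed rises by 1,854; labor force unchanged → E = 92,816, U = 2,592, labor force = 95,408.
After the second change, employed falls and unemployed rises by 1,375; labor force unchanged → E = 91,441, U = 3,967, labor force = 95,408.
New unemployment rate = 3,967 / 95,408 = 4.16%.
Change = 4.16% − 4.66% = −0.50 percentage points.

The unemployment rate changes by −0.50 percentage points.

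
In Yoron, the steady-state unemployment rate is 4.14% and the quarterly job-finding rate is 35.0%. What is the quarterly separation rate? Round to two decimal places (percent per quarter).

Separation rate ≈ 1.51% per quarter.

From u* = s/(s+f): s = u·f/(1−u).
s = 0.0414 × 35.0 / (1 − 0.0414) = 1.4490 / 0.9586 ≈ 1.51% per quarter.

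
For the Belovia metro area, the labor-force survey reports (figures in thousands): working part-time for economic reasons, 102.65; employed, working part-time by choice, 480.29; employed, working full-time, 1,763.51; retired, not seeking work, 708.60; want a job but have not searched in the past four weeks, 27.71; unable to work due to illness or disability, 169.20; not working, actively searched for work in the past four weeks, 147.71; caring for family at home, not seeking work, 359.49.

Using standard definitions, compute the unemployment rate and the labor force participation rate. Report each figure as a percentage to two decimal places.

Unemployment rate ≈ 5.92%; labor force participation rate ≈ 66.35%.

Employed = 102.65 + 480.29 + 1,763.51 = 2,346.45 thousand (anyone who worked, including part-time for economic reasons, counts as employed).
Unemployed = 147.71 thousand.
Labor force = 2,346.45 + 147.71 = 2,494.16 thousand.
Not in labor force = 708.60 + 27.71 + 169.20 + 359.49 = 1,265.00 thousand (those not working and not actively searching are outside the labor force — including those who want a job but have given up searching).
Civilian working-age population = 2,494.16 + 1,265.00 = 3,759.16 thousand.
Unemployment rate = 147.71 / 2,494.16 = 5.92%.
Labor force participation rate = 2,494.16 / 3,759.16 = 66.35%.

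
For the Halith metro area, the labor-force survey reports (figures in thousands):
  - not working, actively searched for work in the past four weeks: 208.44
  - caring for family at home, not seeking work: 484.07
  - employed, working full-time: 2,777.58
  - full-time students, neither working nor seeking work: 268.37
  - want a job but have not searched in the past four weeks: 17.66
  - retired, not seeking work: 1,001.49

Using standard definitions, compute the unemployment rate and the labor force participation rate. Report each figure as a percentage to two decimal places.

Employed = 2,777.58 thousand.
Unemployed = 208.44 thousand.
Labor force = 2,777.58 + 208.44 = 2,986.02 thousand.
Not in labor force = 484.07 + 268.37 + 17.66 + 1,001.49 = 1,771.59 thousand (those not working and not actively searching are outside the labor force — including those who want a job but have given up searching).
Civilian working-age population = 2,986.02 + 1,771.59 = 4,757.61 thousand.
Unemployment rate = 208.44 / 2,986.02 = 6.98%.
Labor force participation rate = 2,986.02 / 4,757.61 = 62.76%.

Unemployment rate ≈ 6.98%; labor force participation rate ≈ 62.76%.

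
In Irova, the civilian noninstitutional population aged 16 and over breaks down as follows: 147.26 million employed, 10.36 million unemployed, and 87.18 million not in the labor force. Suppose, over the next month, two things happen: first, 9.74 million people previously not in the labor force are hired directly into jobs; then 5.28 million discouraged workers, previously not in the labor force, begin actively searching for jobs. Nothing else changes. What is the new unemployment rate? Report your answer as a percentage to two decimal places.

Initially, labor force = 147.26 + 10.36 = 157.62 million, so u = 10.36/157.62 = 6.57%.
After the first change, employed and labor force both rise by 9.74; unemployed unchanged → E = 157.00, U = 10.36, labor force = 167.36 million.
After the second change, unemployed and labor force both rise by 5.28 → E = 157.00, U = 15.64, labor force = 172.64 million.
New unemployment rate = 15.64 / 172.64 = 9.06%.

New unemployment rate ≈ 9.06%.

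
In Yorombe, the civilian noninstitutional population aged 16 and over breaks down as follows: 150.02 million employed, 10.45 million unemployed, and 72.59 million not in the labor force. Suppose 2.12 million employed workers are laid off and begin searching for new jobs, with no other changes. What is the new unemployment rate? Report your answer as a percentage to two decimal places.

New unemployment rate ≈ 7.83%.

Initially, labor force = 150.02 + 10.45 = 160.47 million, so u = 10.45/160.47 = 6.51%.
After the change, employed falls and unemployed rises by 2.12; labor force unchanged → E = 147.90, U = 12.57, labor force = 160.47 million.
New unemployment rate = 12.57 / 160.47 = 7.83%.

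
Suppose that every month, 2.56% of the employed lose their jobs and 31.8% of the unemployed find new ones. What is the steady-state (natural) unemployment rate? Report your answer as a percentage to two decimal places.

At steady state the flows balance: s·E = f·U, so U/(E+U) = s/(s+f).
u* = 2.56 / (2.56 + 31.8) = 2.56 / 34.36 = 7.45%.

Steady-state unemployment rate ≈ 7.45%.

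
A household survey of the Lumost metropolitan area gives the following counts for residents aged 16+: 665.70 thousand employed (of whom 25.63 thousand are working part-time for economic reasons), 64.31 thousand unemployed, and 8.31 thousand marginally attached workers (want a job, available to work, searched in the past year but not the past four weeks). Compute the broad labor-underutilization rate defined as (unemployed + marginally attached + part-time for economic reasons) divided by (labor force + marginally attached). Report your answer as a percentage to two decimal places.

Labor force = 665.70 + 64.31 = 730.01 thousand.
Numerator = 64.31 + 8.31 + 25.63 = 98.25 thousand.
Denominator = 730.01 + 8.31 = 738.32 thousand.
Broad rate = 98.25 / 738.32 = 13.31%.

Broad underutilization rate ≈ 13.31%.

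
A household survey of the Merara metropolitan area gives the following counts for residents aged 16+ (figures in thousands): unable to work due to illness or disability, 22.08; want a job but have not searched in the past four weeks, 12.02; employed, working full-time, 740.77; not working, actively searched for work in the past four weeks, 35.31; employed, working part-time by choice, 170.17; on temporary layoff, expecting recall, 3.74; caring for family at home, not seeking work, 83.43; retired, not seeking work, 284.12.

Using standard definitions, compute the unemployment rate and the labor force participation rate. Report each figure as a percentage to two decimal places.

Employed = 740.77 + 170.17 = 910.94 thousand.
Unemployed = 35.31 + 3.74 = 39.05 thousand (jobless and actively searching, or on temporary layoff).
Labor force = 910.94 + 39.05 = 949.99 thousand.
Not in labor force = 22.08 + 12.02 + 83.43 + 284.12 = 401.65 thousand (those not working and not actively searching are outside the labor force — including those who want a job but have given up searching).
Civilian working-age population = 949.99 + 401.65 = 1,351.64 thousand.
Unemployment rate = 39.05 / 949.99 = 4.11%.
Labor force participation rate = 949.99 / 1,351.64 = 70.28%.

Unemployment rate ≈ 4.11%; labor force participation rate ≈ 70.28%.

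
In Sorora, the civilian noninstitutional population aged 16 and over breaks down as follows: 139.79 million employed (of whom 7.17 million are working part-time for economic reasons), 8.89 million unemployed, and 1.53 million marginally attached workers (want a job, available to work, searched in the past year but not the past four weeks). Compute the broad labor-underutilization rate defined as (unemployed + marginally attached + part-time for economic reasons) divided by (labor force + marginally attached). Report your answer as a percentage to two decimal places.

Broad underutilization rate ≈ 11.71%.

Labor force = 139.79 + 8.89 = 148.68 million.
Numerator = 8.89 + 1.53 + 7.17 = 17.59 million.
Denominator = 148.68 + 1.53 = 150.21 million.
Broad rate = 17.59 / 150.21 = 11.71%.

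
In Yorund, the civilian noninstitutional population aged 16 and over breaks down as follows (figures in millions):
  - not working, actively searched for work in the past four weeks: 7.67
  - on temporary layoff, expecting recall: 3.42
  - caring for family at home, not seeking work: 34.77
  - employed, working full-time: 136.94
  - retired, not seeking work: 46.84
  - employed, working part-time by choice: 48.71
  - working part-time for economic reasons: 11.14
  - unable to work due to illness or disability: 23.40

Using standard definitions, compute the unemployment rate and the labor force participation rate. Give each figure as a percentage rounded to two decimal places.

Employed = 136.94 + 48.71 + 11.14 = 196.79 million (anyone who worked, including part-time for economic reasons, counts as employed).
Unemployed = 7.67 + 3.42 = 11.09 million (jobless and actively searching, or on temporary layoff).
Labor force = 196.79 + 11.09 = 207.88 million.
Not in labor force = 34.77 + 46.84 + 23.40 = 105.01 million (those not working and not actively searching are outside the labor force).
Civilian working-age population = 207.88 + 105.01 = 312.89 million.
Unemployment rate = 11.09 / 207.88 = 5.33%.
Labor force participation rate = 207.88 / 312.89 = 66.44%.

Unemployment rate ≈ 5.33%; labor force participation rate ≈ 66.44%.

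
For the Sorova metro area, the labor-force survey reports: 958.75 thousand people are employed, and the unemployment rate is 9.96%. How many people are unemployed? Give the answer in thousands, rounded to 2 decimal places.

About 106.05 thousand are unemployed.

Let U be the number unemployed. The labor force is E + U, and U/(E+U) = 0.0996.
So U = 0.0996 × 958.75 / (1 − 0.0996) = 95.4915 / 0.9004 ≈ 106.05 thousand.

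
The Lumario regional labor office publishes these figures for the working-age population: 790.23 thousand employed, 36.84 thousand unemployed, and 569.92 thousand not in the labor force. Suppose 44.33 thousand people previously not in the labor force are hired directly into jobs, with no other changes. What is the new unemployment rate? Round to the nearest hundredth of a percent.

New unemployment rate ≈ 4.23%.

Initially, labor force = 790.23 + 36.84 = 827.07 thousand, so u = 36.84/827.07 = 4.45%.
After the change, employed and labor force both rise by 44.33; unemployed unchanged → E = 834.56, U = 36.84, labor force = 871.40 thousand.
New unemployment rate = 36.84 / 871.40 = 4.23%.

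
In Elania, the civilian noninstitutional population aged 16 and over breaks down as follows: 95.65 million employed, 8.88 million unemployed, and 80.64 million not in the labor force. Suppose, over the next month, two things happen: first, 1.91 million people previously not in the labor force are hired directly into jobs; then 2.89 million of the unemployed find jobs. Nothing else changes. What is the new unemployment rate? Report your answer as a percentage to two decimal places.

New unemployment rate ≈ 5.63%.

Initially, labor force = 95.65 + 8.88 = 104.53 million, so u = 8.88/104.53 = 8.50%.
After the first change, employed and labor force both rise by 1.91; unemployed unchanged → E = 97.56, U = 8.88, labor force = 106.44 million.
After the second change, unemployed falls and employed rises by 2.89; labor force unchanged → E = 100.45, U = 5.99, labor force = 106.44 million.
New unemployment rate = 5.99 / 106.44 = 5.63%.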